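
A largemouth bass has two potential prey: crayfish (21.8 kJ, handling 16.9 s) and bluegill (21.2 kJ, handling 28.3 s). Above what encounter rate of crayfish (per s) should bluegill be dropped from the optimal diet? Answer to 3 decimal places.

The zero-one rule: include bluegill iff E₂/h₂ > λE₁/(1+λh₁). Equality gives the switch point.
λE₁h₂ = E₂ + λE₂h₁ ⇒ λ = E₂/(E₁h₂ − E₂h₁) = 21.2/(616.9 − 358.3) = 0.08196 per s.

0.082 per s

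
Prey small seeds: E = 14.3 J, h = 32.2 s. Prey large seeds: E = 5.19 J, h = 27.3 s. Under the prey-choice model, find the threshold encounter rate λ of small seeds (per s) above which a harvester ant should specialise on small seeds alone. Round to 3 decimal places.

Drop large seeds once their profitability E₂/h₂ falls below the rate achievable on small seeds alone: E₂/h₂ = λE₁/(1 + λh₁).
Solve for λ: λE₁h₂ = E₂(1 + λh₁) → λ(E₁h₂ − E₂h₁) = E₂ → λ = E₂/(E₁h₂ − E₂h₁).
λ = 5.19/(14.3×27.3 − 5.19×32.2) = 5.19/223.3 = 0.02325 per s.

0.023 per s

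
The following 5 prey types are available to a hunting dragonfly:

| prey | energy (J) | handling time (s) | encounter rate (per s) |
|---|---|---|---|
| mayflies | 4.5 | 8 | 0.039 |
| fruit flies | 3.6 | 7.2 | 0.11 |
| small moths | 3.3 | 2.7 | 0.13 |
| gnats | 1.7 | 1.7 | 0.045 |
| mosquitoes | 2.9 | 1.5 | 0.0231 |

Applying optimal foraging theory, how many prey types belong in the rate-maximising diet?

5

Rank by E/h (J/s): mosquitoes 1.93, small moths 1.22, gnats 1, mayflies 0.562, fruit flies 0.5. Include each in turn until the next type's E/h falls below the running intake rate.
Rate on top 1: 0.06475. small moths: 1.22 > 0.06475 → include.
Rate on top 2: 0.3579. gnats: 1 > 0.3579 → include.
Rate on top 3: 0.3915. mayflies: 0.562 > 0.3915 → include.
Rate on top 4: 0.4216. fruit flies: 0.5 > 0.4216 → include.
Optimal diet: mosquitoes, small moths, gnats, mayflies, fruit flies — 5 of 5 types.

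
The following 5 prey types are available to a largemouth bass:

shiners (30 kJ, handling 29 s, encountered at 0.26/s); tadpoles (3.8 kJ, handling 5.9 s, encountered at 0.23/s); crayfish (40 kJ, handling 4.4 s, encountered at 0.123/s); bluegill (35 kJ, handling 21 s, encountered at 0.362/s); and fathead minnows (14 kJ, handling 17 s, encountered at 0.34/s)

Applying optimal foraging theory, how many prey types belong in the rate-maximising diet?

1

Profitabilities (E/h, kJ/s): crayfish 9.09, bluegill 1.67, shiners 1.03, fathead minnows 0.824, tadpoles 0.644. Add prey in this order while the next type's profitability exceeds the intake rate on those already taken.
Rate on top 1: 3.192. bluegill: 1.67 < 3.192 → exclude; stop.
Optimal diet: crayfish — 1 of 5 types.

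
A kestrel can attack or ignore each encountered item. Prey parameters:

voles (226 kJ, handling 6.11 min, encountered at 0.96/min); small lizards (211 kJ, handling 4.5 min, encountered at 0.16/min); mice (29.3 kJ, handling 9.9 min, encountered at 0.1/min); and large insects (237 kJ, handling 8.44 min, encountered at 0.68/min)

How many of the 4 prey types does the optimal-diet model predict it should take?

2

E/h in descending order: small lizards 46.9, voles 37, large insects 28.1, mice 2.96 kJ/min. The optimal diet is the largest prefix of this list for which every included type satisfies E_i/h_i > R on the types above it.
Rate on top 1: 19.63. voles: 37 > 19.63 → include.
Rate on top 2: 33.05. large insects: 28.1 < 33.05 → exclude; stop.
Optimal diet: small lizards, voles — 2 of 4 types.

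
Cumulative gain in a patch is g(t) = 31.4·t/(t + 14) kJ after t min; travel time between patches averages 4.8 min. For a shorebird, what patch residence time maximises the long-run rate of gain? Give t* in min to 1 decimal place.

By the marginal value theorem, leave when the instantaneous gain rate g'(t) equals the habitat-wide average g(t)/(T + t).
g'(t) = 31.4·14/(t + 14)². Setting 31.4·14/(t+14)² = 31.4t/[(t+14)(4.8+t)] gives 14(4.8+t) = t(t+14), so t² = 14×4.8 = 67.2.
t* = √67.2 = 8.198 min.

8.2 min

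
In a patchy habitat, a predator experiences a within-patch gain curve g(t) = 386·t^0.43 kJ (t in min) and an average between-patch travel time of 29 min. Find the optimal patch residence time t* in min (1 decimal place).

Maximise g(t)/(T+t): set derivative to zero → g'(t)(T+t) = g(t).
g'(t) = 0.43·386·t^-0.57. Setting 0.43·386·t^-0.57 = 386·t^0.43/(29+t) gives 0.43(29+t) = t, so 0.57·t = 0.43×29.
t* = 0.43×29/0.57 = 21.88 min.

21.9 min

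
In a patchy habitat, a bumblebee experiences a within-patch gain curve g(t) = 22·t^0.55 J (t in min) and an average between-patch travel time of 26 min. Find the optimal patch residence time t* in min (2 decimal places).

Optimal t* satisfies g'(t*) = g(t*)/(T + t*).
g'(t) = 0.55·22·t^-0.45. Setting 0.55·22·t^-0.45 = 22·t^0.55/(26+t) gives 0.55(26+t) = t, so 0.45·t = 0.55×26.
t* = 0.55×26/0.45 = 31.78 min.

31.78 min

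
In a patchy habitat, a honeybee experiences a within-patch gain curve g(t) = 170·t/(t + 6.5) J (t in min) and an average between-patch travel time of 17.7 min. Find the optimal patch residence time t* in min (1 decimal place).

By the marginal value theorem, leave when the instantaneous gain rate g'(t) equals the habitat-wide average g(t)/(T + t).
g'(t) = 170·6.5/(t + 6.5)². Setting 170·6.5/(t+6.5)² = 170t/[(t+6.5)(17.7+t)] gives 6.5(17.7+t) = t(t+6.5), so t² = 6.5×17.7 = 115.
t* = √115 = 10.73 min.

10.7 min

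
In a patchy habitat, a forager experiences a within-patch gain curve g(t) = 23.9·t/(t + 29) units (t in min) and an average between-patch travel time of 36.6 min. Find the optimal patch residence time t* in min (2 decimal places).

32.58 min

Maximise g(t)/(T+t): set derivative to zero → g'(t)(T+t) = g(t).
g'(t) = 23.9·29/(t + 29)². Setting 23.9·29/(t+29)² = 23.9t/[(t+29)(36.6+t)] gives 29(36.6+t) = t(t+29), so t² = 29×36.6 = 1061.
t* = √1061 = 32.58 min.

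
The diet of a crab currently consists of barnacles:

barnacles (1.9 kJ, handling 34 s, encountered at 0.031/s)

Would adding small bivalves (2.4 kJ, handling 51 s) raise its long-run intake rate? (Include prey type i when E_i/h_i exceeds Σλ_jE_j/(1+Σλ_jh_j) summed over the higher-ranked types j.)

Yes

Current rate: (0.031×1.9)/(1 + 0.031×34) = 0.02868 kJ/s.
small bivalves: E/h = 2.4/51 = 0.04706 kJ/s.
Since 0.04706 > R, including small bivalves increases the long-run rate.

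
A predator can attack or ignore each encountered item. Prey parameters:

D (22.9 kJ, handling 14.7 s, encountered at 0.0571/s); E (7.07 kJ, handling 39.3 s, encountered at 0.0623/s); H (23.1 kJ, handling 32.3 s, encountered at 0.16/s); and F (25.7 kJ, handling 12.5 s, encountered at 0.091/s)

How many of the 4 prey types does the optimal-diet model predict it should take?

E/h in descending order: F 2.06, D 1.56, H 0.715, E 0.18 kJ/s. The optimal diet is the largest prefix of this list for which every included type satisfies E_i/h_i > R on the types above it.
Rate on top 1: 1.094. D: 1.56 > 1.094 → include.
Rate on top 2: 1.225. H: 0.715 < 1.225 → exclude; stop.
Optimal diet: F, D — 2 of 4 types.

2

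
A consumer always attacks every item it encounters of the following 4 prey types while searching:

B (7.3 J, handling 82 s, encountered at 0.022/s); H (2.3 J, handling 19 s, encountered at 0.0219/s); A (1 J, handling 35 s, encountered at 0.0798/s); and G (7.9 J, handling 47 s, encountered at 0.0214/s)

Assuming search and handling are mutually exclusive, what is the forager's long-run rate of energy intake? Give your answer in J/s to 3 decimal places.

0.066 J/s

Energy encountered per unit search time: 0.022×7.3 + 0.0219×2.3 + 0.0798×1 + 0.0214×7.9 = 0.4598 J/s.
Handling time per unit search time: 0.022×82 + 0.0219×19 + 0.0798×35 + 0.0214×47 = 6.019.
Rate = 0.4598/(1 + 6.019) = 0.06551 J/s.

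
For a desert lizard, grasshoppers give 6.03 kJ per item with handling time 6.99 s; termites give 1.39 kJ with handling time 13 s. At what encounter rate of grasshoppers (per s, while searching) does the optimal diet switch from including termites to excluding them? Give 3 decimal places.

Drop termites once their profitability E₂/h₂ falls below the rate achievable on grasshoppers alone: E₂/h₂ = λE₁/(1 + λh₁).
Solve for λ: λE₁h₂ = E₂(1 + λh₁) → λ(E₁h₂ − E₂h₁) = E₂ → λ = E₂/(E₁h₂ − E₂h₁).
λ = 1.39/(6.03×13 − 1.39×6.99) = 1.39/68.67 = 0.02024 per s.

0.020 per s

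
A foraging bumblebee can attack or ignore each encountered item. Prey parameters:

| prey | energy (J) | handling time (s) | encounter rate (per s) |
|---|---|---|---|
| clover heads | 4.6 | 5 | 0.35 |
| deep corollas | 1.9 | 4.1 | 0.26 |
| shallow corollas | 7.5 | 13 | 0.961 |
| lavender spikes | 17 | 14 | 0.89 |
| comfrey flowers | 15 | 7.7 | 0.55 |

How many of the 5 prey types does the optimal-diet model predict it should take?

1

E/h in descending order: comfrey flowers 1.95, lavender spikes 1.21, clover heads 0.92, shallow corollas 0.577, deep corollas 0.463 J/s. The optimal diet is the largest prefix of this list for which every included type satisfies E_i/h_i > R on the types above it.
Rate on top 1: 1.576. lavender spikes: 1.21 < 1.576 → exclude; stop.
Optimal diet: comfrey flowers — 1 of 5 types.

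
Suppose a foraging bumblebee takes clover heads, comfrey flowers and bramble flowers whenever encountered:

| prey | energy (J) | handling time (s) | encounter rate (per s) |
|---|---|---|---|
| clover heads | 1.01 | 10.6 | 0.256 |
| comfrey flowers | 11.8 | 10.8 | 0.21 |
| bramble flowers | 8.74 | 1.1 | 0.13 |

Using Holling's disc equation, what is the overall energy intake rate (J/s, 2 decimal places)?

R = Σλ_iE_i / (1 + Σλ_ih_i)
Numerator: 0.256×1.01 + 0.21×11.8 + 0.13×8.74 = 3.873
Denominator: 1 + 0.256×10.6 + 0.21×10.8 + 0.13×1.1 = 6.125
R = 3.873/6.125 = 0.6323 J/s

0.63 J/s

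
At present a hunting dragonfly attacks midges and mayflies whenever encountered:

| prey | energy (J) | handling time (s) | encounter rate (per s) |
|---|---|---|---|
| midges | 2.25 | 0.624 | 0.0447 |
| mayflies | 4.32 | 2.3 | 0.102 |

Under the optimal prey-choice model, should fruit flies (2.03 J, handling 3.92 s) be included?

On midges and mayflies alone, R = ΣλE/(1+Σλh) = 0.5412/1.262 = 0.4287 J/s.
fruit flies: E/h = 2.03/3.92 = 0.5179 J/s.
Since 0.5179 > R, including fruit flies increases the long-run rate.

Yes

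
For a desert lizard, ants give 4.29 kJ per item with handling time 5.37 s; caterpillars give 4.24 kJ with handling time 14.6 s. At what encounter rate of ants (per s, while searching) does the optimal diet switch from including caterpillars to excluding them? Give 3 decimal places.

0.106 per s

Drop caterpillars once their profitability E₂/h₂ falls below the rate achievable on ants alone: E₂/h₂ = λE₁/(1 + λh₁).
Solve for λ: λE₁h₂ = E₂(1 + λh₁) → λ(E₁h₂ − E₂h₁) = E₂ → λ = E₂/(E₁h₂ − E₂h₁).
λ = 4.24/(4.29×14.6 − 4.24×5.37) = 4.24/39.87 = 0.1064 per s.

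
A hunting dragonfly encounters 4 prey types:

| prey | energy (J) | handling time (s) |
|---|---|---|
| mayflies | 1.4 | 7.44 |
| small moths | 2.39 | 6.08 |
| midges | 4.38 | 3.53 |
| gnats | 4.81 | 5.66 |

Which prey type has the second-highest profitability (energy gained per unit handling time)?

Profitability E/h (J/s): mayflies = 1.4/7.44 = 0.188, small moths = 2.39/6.08 = 0.393, midges = 4.38/3.53 = 1.24, gnats = 4.81/5.66 = 0.85.
Ranked: midges > gnats > small moths > mayflies.

gnats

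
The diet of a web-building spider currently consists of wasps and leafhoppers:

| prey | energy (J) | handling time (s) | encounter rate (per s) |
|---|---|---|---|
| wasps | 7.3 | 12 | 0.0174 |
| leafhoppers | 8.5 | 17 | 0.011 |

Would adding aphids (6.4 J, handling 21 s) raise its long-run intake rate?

Yes

On wasps and leafhoppers alone, R = ΣλE/(1+Σλh) = 0.2205/1.396 = 0.158 J/s.
Profitability of aphids: 6.4/21 = 0.3048 J/s.
0.3048 > 0.158, so adding aphids raises the average — include it.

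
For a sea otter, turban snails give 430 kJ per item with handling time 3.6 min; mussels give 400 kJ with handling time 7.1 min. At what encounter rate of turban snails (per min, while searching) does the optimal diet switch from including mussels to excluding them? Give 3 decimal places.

The zero-one rule: include mussels iff E₂/h₂ > λE₁/(1+λh₁). Equality gives the switch point.
λE₁h₂ = E₂ + λE₂h₁ ⇒ λ = E₂/(E₁h₂ − E₂h₁) = 400/(3053 − 1440) = 0.248 per min.

0.248 per min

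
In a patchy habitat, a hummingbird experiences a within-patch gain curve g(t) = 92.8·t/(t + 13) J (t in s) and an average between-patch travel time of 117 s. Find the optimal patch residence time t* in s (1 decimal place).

Maximise g(t)/(T+t): set derivative to zero → g'(t)(T+t) = g(t).
g'(t) = 92.8·13/(t + 13)². Setting 92.8·13/(t+13)² = 92.8t/[(t+13)(117+t)] gives 13(117+t) = t(t+13), so t² = 13×117 = 1521.
t* = √1521 = 39 s.

39.0 s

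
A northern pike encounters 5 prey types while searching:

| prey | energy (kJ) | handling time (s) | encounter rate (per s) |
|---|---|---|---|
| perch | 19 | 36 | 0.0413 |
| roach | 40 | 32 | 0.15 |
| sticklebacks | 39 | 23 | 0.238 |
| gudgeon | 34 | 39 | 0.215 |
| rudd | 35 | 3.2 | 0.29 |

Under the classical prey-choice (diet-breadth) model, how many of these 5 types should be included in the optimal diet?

1

Profitabilities (E/h, kJ/s): rudd 10.9, sticklebacks 1.7, roach 1.25, gudgeon 0.872, perch 0.528. Add prey in this order while the next type's profitability exceeds the intake rate on those already taken.
Rate on top 1: 5.265. sticklebacks: 1.7 < 5.265 → exclude; stop.
Optimal diet: rudd — 1 of 5 types.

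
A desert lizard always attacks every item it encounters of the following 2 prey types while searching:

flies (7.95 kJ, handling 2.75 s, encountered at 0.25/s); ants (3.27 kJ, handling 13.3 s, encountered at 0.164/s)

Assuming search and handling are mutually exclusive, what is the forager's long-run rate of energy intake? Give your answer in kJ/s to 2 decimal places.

0.65 kJ/s

R = (0.25×7.95 + 0.164×3.27) / (1 + 0.25×2.75 + 0.164×13.3) = 2.524/3.869 = 0.6524 kJ/s.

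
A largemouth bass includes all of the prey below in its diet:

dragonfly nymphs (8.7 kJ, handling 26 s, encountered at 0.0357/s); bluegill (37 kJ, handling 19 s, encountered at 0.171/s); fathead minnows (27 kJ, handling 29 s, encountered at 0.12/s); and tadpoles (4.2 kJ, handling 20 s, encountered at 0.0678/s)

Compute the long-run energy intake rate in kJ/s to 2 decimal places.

1.01 kJ/s

Energy encountered per unit search time: 0.0357×8.7 + 0.171×37 + 0.12×27 + 0.0678×4.2 = 10.16 kJ/s.
Handling time per unit search time: 0.0357×26 + 0.171×19 + 0.12×29 + 0.0678×20 = 9.013.
Rate = 10.16/(1 + 9.013) = 1.015 kJ/s.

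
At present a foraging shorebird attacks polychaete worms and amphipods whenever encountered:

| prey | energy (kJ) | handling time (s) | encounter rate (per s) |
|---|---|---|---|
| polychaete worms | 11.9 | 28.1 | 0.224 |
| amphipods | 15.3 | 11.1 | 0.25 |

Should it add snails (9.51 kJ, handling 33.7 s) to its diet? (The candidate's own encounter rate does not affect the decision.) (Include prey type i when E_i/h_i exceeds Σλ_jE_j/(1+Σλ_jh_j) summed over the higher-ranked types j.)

Intake rate on the current diet: R = (0.224×11.9 + 0.25×15.3) / (1 + 0.224×28.1 + 0.25×11.1) = 6.491/10.07 = 0.6446 kJ/s.
Profitability of snails: 9.51/33.7 = 0.2822 kJ/s.
Since 0.2822 < R, time spent handling snails is better spent searching.

No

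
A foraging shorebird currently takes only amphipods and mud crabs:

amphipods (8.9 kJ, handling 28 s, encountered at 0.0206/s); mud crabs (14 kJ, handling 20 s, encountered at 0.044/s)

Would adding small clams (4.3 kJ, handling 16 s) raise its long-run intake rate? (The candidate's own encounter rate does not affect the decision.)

Current rate: (0.0206×8.9 + 0.044×14)/(1 + 0.0206×28 + 0.044×20) = 0.3254 kJ/s.
small clams: E/h = 4.3/16 = 0.2687 kJ/s.
Since 0.2687 < R, time spent handling small clams is better spent searching.

No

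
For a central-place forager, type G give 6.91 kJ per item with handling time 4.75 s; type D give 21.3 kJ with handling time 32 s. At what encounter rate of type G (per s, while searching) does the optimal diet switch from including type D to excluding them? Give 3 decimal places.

0.178 per s

At the threshold, the rate on type G alone equals the profitability of type D: λ·6.91/(1 + λ·4.75) = 21.3/32 = 0.6656.
Rearranging, λ(6.91 − 0.6656×4.75) = 0.6656, so λ = 0.6656/3.748 = 0.1776 per s.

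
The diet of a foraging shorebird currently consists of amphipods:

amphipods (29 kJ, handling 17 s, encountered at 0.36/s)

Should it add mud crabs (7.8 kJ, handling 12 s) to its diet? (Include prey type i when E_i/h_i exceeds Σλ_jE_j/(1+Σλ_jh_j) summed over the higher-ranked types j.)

On amphipods alone, R = ΣλE/(1+Σλh) = 10.44/7.12 = 1.466 kJ/s.
mud crabs: E/h = 7.8/12 = 0.65 kJ/s.
0.65 < 1.466, so adding mud crabs would lower the average — exclude it.

No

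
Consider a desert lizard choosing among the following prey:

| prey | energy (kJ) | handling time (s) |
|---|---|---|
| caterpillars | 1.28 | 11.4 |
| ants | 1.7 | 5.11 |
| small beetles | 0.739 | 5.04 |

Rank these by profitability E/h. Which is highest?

ants

In descending order of E/h:
ants: 1.7/5.11 = 0.333 kJ/s
small beetles: 0.739/5.04 = 0.147 kJ/s
caterpillars: 1.28/11.4 = 0.112 kJ/s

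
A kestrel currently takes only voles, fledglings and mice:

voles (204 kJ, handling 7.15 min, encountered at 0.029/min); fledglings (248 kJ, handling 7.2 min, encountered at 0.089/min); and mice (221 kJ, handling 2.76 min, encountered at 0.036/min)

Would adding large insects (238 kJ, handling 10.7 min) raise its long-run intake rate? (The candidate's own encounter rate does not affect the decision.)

Intake rate on the current diet: R = (0.029×204 + 0.089×248 + 0.036×221) / (1 + 0.029×7.15 + 0.089×7.2 + 0.036×2.76) = 35.94/1.948 = 18.46 kJ/min.
Profitability of large insects: 238/10.7 = 22.24 kJ/min.
22.24 > 18.46, so adding large insects raises the average — include it.

Yes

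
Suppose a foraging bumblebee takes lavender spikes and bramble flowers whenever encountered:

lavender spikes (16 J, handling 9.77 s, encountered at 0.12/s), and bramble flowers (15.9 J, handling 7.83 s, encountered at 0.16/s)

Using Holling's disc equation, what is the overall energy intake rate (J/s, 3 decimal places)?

1.303 J/s

Energy encountered per unit search time: 0.12×16 + 0.16×15.9 = 4.464 J/s.
Handling time per unit search time: 0.12×9.77 + 0.16×7.83 = 2.425.
Rate = 4.464/(1 + 2.425) = 1.303 J/s.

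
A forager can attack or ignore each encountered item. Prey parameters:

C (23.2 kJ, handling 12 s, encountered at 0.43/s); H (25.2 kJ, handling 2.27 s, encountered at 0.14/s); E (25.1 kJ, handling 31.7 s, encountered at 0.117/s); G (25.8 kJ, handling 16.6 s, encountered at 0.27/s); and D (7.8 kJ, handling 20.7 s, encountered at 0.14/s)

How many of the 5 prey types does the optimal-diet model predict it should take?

Profitabilities (E/h, kJ/s): H 11.1, C 1.93, G 1.55, E 0.792, D 0.377. Add prey in this order while the next type's profitability exceeds the intake rate on those already taken.
Rate on top 1: 2.677. C: 1.93 < 2.677 → exclude; stop.
Optimal diet: H — 1 of 5 types.

1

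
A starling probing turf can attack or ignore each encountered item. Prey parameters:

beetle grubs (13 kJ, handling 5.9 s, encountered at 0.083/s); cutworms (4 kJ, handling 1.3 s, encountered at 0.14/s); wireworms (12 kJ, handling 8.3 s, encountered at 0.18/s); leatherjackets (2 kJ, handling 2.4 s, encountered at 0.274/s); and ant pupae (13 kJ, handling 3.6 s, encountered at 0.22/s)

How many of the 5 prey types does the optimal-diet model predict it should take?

3

Profitabilities (E/h, kJ/s): ant pupae 3.61, cutworms 3.08, beetle grubs 2.2, wireworms 1.45, leatherjackets 0.833. Add prey in this order while the next type's profitability exceeds the intake rate on those already taken.
Rate on top 1: 1.596. cutworms: 3.08 > 1.596 → include.
Rate on top 2: 1.733. beetle grubs: 2.2 > 1.733 → include.
Rate on top 3: 1.826. wireworms: 1.45 < 1.826 → exclude; stop.
Optimal diet: ant pupae, cutworms, beetle grubs — 3 of 5 types.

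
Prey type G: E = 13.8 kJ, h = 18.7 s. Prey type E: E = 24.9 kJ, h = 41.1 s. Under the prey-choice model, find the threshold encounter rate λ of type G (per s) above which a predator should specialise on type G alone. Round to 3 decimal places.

0.245 per s

The zero-one rule: include type E iff E₂/h₂ > λE₁/(1+λh₁). Equality gives the switch point.
λE₁h₂ = E₂ + λE₂h₁ ⇒ λ = E₂/(E₁h₂ − E₂h₁) = 24.9/(567.2 − 465.6) = 0.2452 per s.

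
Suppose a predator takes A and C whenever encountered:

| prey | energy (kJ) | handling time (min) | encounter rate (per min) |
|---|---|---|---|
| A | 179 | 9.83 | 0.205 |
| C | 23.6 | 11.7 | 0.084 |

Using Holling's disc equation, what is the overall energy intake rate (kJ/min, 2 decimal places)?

9.67 kJ/min

R = Σλ_iE_i / (1 + Σλ_ih_i)
Numerator: 0.205×179 + 0.084×23.6 = 38.68
Denominator: 1 + 0.205×9.83 + 0.084×11.7 = 3.998
R = 38.68/3.998 = 9.674 kJ/min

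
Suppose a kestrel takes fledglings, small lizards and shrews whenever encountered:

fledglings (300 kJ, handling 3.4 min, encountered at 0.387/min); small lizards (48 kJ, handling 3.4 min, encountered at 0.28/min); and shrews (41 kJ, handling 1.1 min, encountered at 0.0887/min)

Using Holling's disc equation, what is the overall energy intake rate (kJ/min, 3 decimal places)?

39.573 kJ/min

Energy encountered per unit search time: 0.387×300 + 0.28×48 + 0.0887×41 = 133.2 kJ/min.
Handling time per unit search time: 0.387×3.4 + 0.28×3.4 + 0.0887×1.1 = 2.365.
Rate = 133.2/(1 + 2.365) = 39.57 kJ/min.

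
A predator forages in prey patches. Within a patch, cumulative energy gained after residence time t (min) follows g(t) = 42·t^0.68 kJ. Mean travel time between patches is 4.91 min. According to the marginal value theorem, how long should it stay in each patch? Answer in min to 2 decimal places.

By the marginal value theorem, leave when the instantaneous gain rate g'(t) equals the habitat-wide average g(t)/(T + t).
g'(t) = 0.68·42·t^-0.32. Setting 0.68·42·t^-0.32 = 42·t^0.68/(4.91+t) gives 0.68(4.91+t) = t, so 0.32·t = 0.68×4.91.
t* = 0.68×4.91/0.32 = 10.43 min.

10.43 min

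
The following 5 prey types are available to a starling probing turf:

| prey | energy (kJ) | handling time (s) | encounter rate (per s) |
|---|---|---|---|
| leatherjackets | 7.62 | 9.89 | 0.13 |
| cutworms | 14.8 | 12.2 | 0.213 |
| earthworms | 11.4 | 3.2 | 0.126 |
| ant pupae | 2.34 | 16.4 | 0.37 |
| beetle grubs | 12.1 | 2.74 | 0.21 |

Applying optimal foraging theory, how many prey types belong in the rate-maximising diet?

Rank by E/h (kJ/s): beetle grubs 4.42, earthworms 3.56, cutworms 1.21, leatherjackets 0.77, ant pupae 0.143. Include each in turn until the next type's E/h falls below the running intake rate.
Rate on top 1: 1.613. earthworms: 3.56 > 1.613 → include.
Rate on top 2: 2.01. cutworms: 1.21 < 2.01 → exclude; stop.
Optimal diet: beetle grubs, earthworms — 2 of 5 types.

2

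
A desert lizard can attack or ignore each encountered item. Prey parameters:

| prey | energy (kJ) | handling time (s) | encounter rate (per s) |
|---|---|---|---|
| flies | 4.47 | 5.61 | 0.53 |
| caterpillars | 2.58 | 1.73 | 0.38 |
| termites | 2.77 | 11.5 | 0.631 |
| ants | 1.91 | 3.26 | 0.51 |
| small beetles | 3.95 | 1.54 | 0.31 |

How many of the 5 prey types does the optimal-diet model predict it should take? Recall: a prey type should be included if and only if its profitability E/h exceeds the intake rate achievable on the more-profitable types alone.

Profitabilities (E/h, kJ/s): small beetles 2.56, caterpillars 1.49, flies 0.797, ants 0.586, termites 0.241. Add prey in this order while the next type's profitability exceeds the intake rate on those already taken.
Rate on top 1: 0.8288. caterpillars: 1.49 > 0.8288 → include.
Rate on top 2: 1.033. flies: 0.797 < 1.033 → exclude; stop.
Optimal diet: small beetles, caterpillars — 2 of 5 types.

2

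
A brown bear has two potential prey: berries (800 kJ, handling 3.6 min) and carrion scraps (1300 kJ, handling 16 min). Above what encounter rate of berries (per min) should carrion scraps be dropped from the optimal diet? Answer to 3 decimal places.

The zero-one rule: include carrion scraps iff E₂/h₂ > λE₁/(1+λh₁). Equality gives the switch point.
λE₁h₂ = E₂ + λE₂h₁ ⇒ λ = E₂/(E₁h₂ − E₂h₁) = 1300/(1.28e+04 − 4680) = 0.1601 per min.

0.160 per min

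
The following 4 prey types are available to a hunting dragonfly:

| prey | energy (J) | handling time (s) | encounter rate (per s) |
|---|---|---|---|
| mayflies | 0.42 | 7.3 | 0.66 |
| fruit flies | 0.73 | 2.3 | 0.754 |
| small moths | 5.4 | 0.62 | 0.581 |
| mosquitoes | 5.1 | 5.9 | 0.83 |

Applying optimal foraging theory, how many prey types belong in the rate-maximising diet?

1

Profitabilities (E/h, J/s): small moths 8.71, mosquitoes 0.864, fruit flies 0.317, mayflies 0.0575. Add prey in this order while the next type's profitability exceeds the intake rate on those already taken.
Rate on top 1: 2.307. mosquitoes: 0.864 < 2.307 → exclude; stop.
Optimal diet: small moths — 1 of 4 types.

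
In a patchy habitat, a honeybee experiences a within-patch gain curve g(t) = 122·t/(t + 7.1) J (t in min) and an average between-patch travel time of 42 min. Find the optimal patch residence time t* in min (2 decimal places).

By the marginal value theorem, leave when the instantaneous gain rate g'(t) equals the habitat-wide average g(t)/(T + t).
g'(t) = 122·7.1/(t + 7.1)². Setting 122·7.1/(t+7.1)² = 122t/[(t+7.1)(42+t)] gives 7.1(42+t) = t(t+7.1), so t² = 7.1×42 = 298.2.
t* = √298.2 = 17.27 min.

17.27 min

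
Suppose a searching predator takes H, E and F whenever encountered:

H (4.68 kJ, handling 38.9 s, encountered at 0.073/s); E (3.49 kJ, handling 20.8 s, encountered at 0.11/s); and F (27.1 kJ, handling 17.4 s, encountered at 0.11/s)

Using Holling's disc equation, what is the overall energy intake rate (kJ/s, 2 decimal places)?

Energy encountered per unit search time: 0.073×4.68 + 0.11×3.49 + 0.11×27.1 = 3.707 kJ/s.
Handling time per unit search time: 0.073×38.9 + 0.11×20.8 + 0.11×17.4 = 7.042.
Rate = 3.707/(1 + 7.042) = 0.4609 kJ/s.

0.46 kJ/s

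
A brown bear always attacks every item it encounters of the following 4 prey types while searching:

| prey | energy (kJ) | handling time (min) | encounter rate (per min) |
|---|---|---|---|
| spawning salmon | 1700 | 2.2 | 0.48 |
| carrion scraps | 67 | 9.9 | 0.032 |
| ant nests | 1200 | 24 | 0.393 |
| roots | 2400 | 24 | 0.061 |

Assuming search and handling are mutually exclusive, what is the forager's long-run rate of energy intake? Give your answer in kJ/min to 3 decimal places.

R = (0.48×1700 + 0.032×67 + 0.393×1200 + 0.061×2400) / (1 + 0.48×2.2 + 0.032×9.9 + 0.393×24 + 0.061×24) = 1436/13.27 = 108.2 kJ/min.

108.235 kJ/min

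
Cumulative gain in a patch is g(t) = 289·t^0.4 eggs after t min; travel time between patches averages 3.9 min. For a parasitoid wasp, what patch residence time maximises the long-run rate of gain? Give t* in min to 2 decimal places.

2.60 min

By the marginal value theorem, leave when the instantaneous gain rate g'(t) equals the habitat-wide average g(t)/(T + t).
g'(t) = 0.4·289·t^-0.6. Setting 0.4·289·t^-0.6 = 289·t^0.4/(3.9+t) gives 0.4(3.9+t) = t, so 0.60·t = 0.4×3.9.
t* = 0.4×3.9/0.60 = 2.6 min.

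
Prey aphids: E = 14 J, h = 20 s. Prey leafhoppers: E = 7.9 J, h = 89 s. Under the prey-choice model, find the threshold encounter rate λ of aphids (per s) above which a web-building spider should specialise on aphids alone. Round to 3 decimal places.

At the threshold, the rate on aphids alone equals the profitability of leafhoppers: λ·14/(1 + λ·20) = 7.9/89 = 0.08876.
Rearranging, λ(14 − 0.08876×20) = 0.08876, so λ = 0.08876/12.22 = 0.007261 per s.

0.007 per s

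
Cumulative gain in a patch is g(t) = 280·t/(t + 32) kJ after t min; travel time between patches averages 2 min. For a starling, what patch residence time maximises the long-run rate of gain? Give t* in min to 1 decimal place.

8.0 min

Maximise g(t)/(T+t): set derivative to zero → g'(t)(T+t) = g(t).
g'(t) = 280·32/(t + 32)². Setting 280·32/(t+32)² = 280t/[(t+32)(2+t)] gives 32(2+t) = t(t+32), so t² = 32×2 = 64.
t* = √64 = 8 min.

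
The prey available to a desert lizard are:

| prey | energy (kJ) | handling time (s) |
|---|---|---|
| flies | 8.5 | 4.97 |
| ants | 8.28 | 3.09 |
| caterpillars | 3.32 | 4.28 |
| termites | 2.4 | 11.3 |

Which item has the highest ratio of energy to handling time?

Profitability E/h (kJ/s): flies = 8.5/4.97 = 1.71, ants = 8.28/3.09 = 2.68, caterpillars = 3.32/4.28 = 0.776, termites = 2.4/11.3 = 0.212.
Ranked: ants > flies > caterpillars > termites.

ants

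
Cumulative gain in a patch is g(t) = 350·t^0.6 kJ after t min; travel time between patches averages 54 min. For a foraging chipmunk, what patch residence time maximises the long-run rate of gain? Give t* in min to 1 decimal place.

Maximise g(t)/(T+t): set derivative to zero → g'(t)(T+t) = g(t).
g'(t) = 0.6·350·t^-0.4. Setting 0.6·350·t^-0.4 = 350·t^0.6/(54+t) gives 0.6(54+t) = t, so 0.40·t = 0.6×54.
t* = 0.6×54/0.40 = 81 min.

81.0 min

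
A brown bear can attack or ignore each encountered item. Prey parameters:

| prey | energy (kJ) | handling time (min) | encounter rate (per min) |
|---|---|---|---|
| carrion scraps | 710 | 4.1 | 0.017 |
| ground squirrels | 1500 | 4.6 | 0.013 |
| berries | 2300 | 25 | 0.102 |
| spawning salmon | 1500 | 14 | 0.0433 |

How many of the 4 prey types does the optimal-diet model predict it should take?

4

Profitabilities (E/h, kJ/min): ground squirrels 326, carrion scraps 173, spawning salmon 107, berries 92. Add prey in this order while the next type's profitability exceeds the intake rate on those already taken.
Rate on top 1: 18.4. carrion scraps: 173 > 18.4 → include.
Rate on top 2: 27.95. spawning salmon: 107 > 27.95 → include.
Rate on top 3: 55.61. berries: 92 > 55.61 → include.
Optimal diet: ground squirrels, carrion scraps, spawning salmon, berries — 4 of 4 types.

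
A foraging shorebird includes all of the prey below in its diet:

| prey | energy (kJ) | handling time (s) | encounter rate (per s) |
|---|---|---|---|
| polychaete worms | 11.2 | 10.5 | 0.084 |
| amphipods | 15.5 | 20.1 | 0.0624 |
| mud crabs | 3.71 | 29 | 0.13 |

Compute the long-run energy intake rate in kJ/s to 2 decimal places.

0.35 kJ/s

R = Σλ_iE_i / (1 + Σλ_ih_i)
Numerator: 0.084×11.2 + 0.0624×15.5 + 0.13×3.71 = 2.39
Denominator: 1 + 0.084×10.5 + 0.0624×20.1 + 0.13×29 = 6.906
R = 2.39/6.906 = 0.3461 kJ/s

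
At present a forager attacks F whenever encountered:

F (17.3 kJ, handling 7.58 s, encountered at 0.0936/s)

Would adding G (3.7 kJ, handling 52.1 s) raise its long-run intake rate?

No

Current rate: (0.0936×17.3)/(1 + 0.0936×7.58) = 0.9472 kJ/s.
Profitability of G: 3.7/52.1 = 0.07102 kJ/s.
Since 0.07102 < R, time spent handling G is better spent searching.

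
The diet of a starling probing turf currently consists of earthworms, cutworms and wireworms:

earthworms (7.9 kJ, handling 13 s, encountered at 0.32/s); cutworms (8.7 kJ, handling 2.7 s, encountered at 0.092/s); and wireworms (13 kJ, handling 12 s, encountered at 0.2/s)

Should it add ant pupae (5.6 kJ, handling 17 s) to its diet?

Current rate: (0.32×7.9 + 0.092×8.7 + 0.2×13)/(1 + 0.32×13 + 0.092×2.7 + 0.2×12) = 0.7592 kJ/s.
ant pupae: E/h = 5.6/17 = 0.3294 kJ/s.
Since 0.3294 < R, time spent handling ant pupae is better spent searching.

No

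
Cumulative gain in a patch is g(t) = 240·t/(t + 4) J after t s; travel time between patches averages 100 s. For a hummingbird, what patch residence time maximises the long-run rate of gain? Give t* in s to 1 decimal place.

20.0 s

Maximise g(t)/(T+t): set derivative to zero → g'(t)(T+t) = g(t).
g'(t) = 240·4/(t + 4)². Setting 240·4/(t+4)² = 240t/[(t+4)(100+t)] gives 4(100+t) = t(t+4), so t² = 4×100 = 400.
t* = √400 = 20 s.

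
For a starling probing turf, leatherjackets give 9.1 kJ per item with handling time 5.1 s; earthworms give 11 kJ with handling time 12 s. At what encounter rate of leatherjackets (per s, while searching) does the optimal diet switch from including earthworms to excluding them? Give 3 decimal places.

0.207 per s

At the threshold, the rate on leatherjackets alone equals the profitability of earthworms: λ·9.1/(1 + λ·5.1) = 11/12 = 0.9167.
Rearranging, λ(9.1 − 0.9167×5.1) = 0.9167, so λ = 0.9167/4.425 = 0.2072 per s.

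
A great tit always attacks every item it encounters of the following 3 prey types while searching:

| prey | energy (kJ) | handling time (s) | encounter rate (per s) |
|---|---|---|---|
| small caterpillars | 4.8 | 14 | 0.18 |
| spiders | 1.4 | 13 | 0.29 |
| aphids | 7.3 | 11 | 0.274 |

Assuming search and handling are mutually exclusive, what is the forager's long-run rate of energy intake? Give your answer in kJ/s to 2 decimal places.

Energy encountered per unit search time: 0.18×4.8 + 0.29×1.4 + 0.274×7.3 = 3.27 kJ/s.
Handling time per unit search time: 0.18×14 + 0.29×13 + 0.274×11 = 9.304.
Rate = 3.27/(1 + 9.304) = 0.3174 kJ/s.

0.32 kJ/s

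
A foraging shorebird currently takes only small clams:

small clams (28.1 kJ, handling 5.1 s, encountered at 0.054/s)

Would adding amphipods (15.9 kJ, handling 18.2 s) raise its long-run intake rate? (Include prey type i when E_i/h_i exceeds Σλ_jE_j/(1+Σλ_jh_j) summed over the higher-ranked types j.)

No

On small clams alone, R = ΣλE/(1+Σλh) = 1.517/1.275 = 1.19 kJ/s.
Profitability of amphipods: 15.9/18.2 = 0.8736 kJ/s.
Since 0.8736 < R, time spent handling amphipods is better spent searching.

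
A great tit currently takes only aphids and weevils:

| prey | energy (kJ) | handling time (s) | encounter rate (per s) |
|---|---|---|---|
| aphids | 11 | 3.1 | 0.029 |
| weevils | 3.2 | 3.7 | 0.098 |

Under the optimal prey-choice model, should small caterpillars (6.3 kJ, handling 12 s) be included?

On aphids and weevils alone, R = ΣλE/(1+Σλh) = 0.6326/1.453 = 0.4355 kJ/s.
small caterpillars: E/h = 6.3/12 = 0.525 kJ/s.
Since 0.525 > R, including small caterpillars increases the long-run rate.

Yes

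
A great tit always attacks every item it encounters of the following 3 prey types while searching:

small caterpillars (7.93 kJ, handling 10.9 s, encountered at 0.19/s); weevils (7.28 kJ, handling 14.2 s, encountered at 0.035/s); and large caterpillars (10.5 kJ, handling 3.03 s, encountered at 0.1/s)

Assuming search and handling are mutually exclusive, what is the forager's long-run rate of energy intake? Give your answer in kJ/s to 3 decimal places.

R = (0.19×7.93 + 0.035×7.28 + 0.1×10.5) / (1 + 0.19×10.9 + 0.035×14.2 + 0.1×3.03) = 2.812/3.871 = 0.7263 kJ/s.

0.726 kJ/s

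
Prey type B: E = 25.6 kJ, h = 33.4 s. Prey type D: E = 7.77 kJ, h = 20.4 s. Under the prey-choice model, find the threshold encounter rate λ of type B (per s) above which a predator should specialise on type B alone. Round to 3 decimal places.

Drop type D once their profitability E₂/h₂ falls below the rate achievable on type B alone: E₂/h₂ = λE₁/(1 + λh₁).
Solve for λ: λE₁h₂ = E₂(1 + λh₁) → λ(E₁h₂ − E₂h₁) = E₂ → λ = E₂/(E₁h₂ − E₂h₁).
λ = 7.77/(25.6×20.4 − 7.77×33.4) = 7.77/262.7 = 0.02957 per s.

0.030 per s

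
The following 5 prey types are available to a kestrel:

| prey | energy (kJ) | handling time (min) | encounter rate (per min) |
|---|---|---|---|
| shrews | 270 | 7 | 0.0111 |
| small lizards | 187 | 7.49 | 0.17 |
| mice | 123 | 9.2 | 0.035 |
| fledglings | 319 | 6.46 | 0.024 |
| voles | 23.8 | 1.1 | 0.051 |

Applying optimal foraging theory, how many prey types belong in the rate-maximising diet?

4

E/h in descending order: fledglings 49.4, shrews 38.6, small lizards 25, voles 21.6, mice 13.4 kJ/min. The optimal diet is the largest prefix of this list for which every included type satisfies E_i/h_i > R on the types above it.
Rate on top 1: 6.628. shrews: 38.6 > 6.628 → include.
Rate on top 2: 8.642. small lizards: 25 > 8.642 → include.
Rate on top 3: 16.94. voles: 21.6 > 16.94 → include.
Rate on top 4: 17.04. mice: 13.4 < 17.04 → exclude; stop.
Optimal diet: fledglings, shrews, small lizards, voles — 4 of 5 types.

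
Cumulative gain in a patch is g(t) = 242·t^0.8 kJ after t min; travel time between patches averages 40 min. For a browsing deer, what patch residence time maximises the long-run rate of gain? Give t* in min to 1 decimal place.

160.0 min

Maximise g(t)/(T+t): set derivative to zero → g'(t)(T+t) = g(t).
g'(t) = 0.8·242·t^-0.2. Setting 0.8·242·t^-0.2 = 242·t^0.8/(40+t) gives 0.8(40+t) = t, so 0.20·t = 0.8×40.
t* = 0.8×40/0.20 = 160 min.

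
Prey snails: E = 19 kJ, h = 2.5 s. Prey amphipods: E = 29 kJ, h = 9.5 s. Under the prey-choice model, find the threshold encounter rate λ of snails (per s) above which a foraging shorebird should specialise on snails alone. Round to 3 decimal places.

0.269 per s

Drop amphipods once their profitability E₂/h₂ falls below the rate achievable on snails alone: E₂/h₂ = λE₁/(1 + λh₁).
Solve for λ: λE₁h₂ = E₂(1 + λh₁) → λ(E₁h₂ − E₂h₁) = E₂ → λ = E₂/(E₁h₂ − E₂h₁).
λ = 29/(19×9.5 − 29×2.5) = 29/108 = 0.2685 per s.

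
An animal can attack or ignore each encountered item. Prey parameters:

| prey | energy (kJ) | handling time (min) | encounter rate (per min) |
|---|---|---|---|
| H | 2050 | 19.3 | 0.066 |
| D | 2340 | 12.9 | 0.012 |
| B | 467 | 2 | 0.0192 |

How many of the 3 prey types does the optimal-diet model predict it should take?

3

Profitabilities (E/h, kJ/min): B 234, D 181, H 106. Add prey in this order while the next type's profitability exceeds the intake rate on those already taken.
Rate on top 1: 8.635. D: 181 > 8.635 → include.
Rate on top 2: 31.05. H: 106 > 31.05 → include.
Optimal diet: B, D, H — 3 of 3 types.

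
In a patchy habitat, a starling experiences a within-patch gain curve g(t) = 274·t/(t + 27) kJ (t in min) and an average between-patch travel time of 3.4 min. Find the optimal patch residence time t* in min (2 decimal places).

Optimal t* satisfies g'(t*) = g(t*)/(T + t*).
g'(t) = 274·27/(t + 27)². Setting 274·27/(t+27)² = 274t/[(t+27)(3.4+t)] gives 27(3.4+t) = t(t+27), so t² = 27×3.4 = 91.8.
t* = √91.8 = 9.581 min.

9.58 min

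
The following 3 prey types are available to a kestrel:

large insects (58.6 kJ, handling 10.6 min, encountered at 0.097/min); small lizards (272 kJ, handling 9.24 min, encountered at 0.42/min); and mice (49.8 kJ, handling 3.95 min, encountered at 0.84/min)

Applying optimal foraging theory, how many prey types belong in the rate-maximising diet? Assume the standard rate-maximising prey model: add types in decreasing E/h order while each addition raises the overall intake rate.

1

E/h in descending order: small lizards 29.4, mice 12.6, large insects 5.53 kJ/min. The optimal diet is the largest prefix of this list for which every included type satisfies E_i/h_i > R on the types above it.
Rate on top 1: 23.41. mice: 12.6 < 23.41 → exclude; stop.
Optimal diet: small lizards — 1 of 3 types.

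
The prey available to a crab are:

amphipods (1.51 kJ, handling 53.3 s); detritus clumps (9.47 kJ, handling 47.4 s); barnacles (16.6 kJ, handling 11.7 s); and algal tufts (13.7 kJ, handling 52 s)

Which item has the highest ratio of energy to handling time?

Profitability E/h (kJ/s): amphipods = 1.51/53.3 = 0.0283, detritus clumps = 9.47/47.4 = 0.2, barnacles = 16.6/11.7 = 1.42, algal tufts = 13.7/52 = 0.263.
Ranked: barnacles > algal tufts > detritus clumps > amphipods.

barnacles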